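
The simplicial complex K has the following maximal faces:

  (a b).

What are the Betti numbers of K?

K has 2 vertices, 1 edge.
rank ∂_0 = 0, rank ∂_1 = 1 ⇒ b_0 = 2 − 0 − 1 = 1; all invariant factors of ∂_1 are 1 so no torsion. So H_0 = Z.
rank ∂_1 = 1, rank ∂_2 = 0 ⇒ b_1 = 1 − 1 − 0 = 0. So H_1 = 0.

b_0 = 1, b_1 = 0.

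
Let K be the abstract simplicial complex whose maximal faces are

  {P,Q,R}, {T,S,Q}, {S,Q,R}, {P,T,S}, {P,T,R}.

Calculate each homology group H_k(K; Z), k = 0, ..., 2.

K has 5 vertices, 10 edges, 5 triangles.
rank ∂_0 = 0, rank ∂_1 = 4 ⇒ b_0 = 5 − 0 − 4 = 1; all invariant factors of ∂_1 are 1 so no torsion. So H_0 = Z.
rank ∂_1 = 4, rank ∂_2 = 5 ⇒ b_1 = 10 − 4 − 5 = 1; all invariant factors of ∂_2 are 1 so no torsion. So H_1 = Z.
rank ∂_2 = 5, rank ∂_3 = 0 ⇒ b_2 = 5 − 5 − 0 = 0. So H_2 = 0.

H_0 ≅ Z,  H_1 ≅ Z,  H_2 = 0.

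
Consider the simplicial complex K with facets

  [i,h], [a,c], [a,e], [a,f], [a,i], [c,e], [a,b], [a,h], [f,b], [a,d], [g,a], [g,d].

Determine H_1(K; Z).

H_1 ≅ Z^4.

Order the vertices as a < b < c < d < e < f < g < h < i. Listing each simplex with vertices in this order, K has dimension 1 with simplices:

  0-simplices (9): a, b, c, d, e, f, g, h, i
  1-simplices (12): ab, ac, ad, ae, af, ag, ah, ai, bf, ce, dg, hi

so the chain groups are C_0 ≅ Z^9, C_1 ≅ Z^12.

The boundary map ∂_1: C_1 → C_0 maps an edge to its endpoints' difference, ∂[p,q] = q − p. For instance
  ∂dg = g − d.
The resulting 9×12 matrix has rank 8, and its Smith normal form has invariant factors (1,1,1,1,1,1,1,1).

Reading off H_k = ker ∂_k / im ∂_{k+1}:

  H_1: rank ker ∂_1 − rank ∂_2 = (12 − 8) − 0 = 4, and there is no ∂_2, so H_1 = Z^4.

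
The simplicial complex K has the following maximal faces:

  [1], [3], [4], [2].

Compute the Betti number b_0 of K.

Order the vertices as 1 < 2 < 3 < 4. Listing each simplex with vertices in this order, K has dimension 0 with simplices:

  0-simplices (4): [1], [2], [3], [4]

so the chain groups are C_0 ≅ Z^4.

Now H_k = ker ∂_k / im ∂_{k+1}, so:

  H_0: rank C_0 − rank ∂_1 = 4 − 0 = 4, and there is no ∂_1, so H_0 ≅ Z^4.

Hence the Betti numbers are b_0 = 4.

b_0 = 4.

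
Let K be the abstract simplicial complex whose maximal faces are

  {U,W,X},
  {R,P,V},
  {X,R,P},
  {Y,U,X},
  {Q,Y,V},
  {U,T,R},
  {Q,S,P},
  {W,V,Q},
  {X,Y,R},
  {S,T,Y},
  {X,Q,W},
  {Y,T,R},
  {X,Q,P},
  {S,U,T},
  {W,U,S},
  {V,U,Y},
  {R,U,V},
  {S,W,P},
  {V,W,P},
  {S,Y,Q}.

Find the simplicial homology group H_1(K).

K has 10 vertices, 30 edges, 20 triangles.
rank ∂_1 = 9, rank ∂_2 = 20 ⇒ b_1 = 30 − 9 − 20 = 1; ∂_2 has invariant factor(s) [2] giving torsion. So H_1 ≅ Z ⊕ Z/2.

H_1 ≅ Z ⊕ Z/2.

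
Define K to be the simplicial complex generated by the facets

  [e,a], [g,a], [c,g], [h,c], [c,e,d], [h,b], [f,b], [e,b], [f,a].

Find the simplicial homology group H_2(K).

Take the total order a < b < c < d < e < f < g < h on the vertex set. Then K (dimension 2) consists of the simplices:

  0-simplices (8): a, b, c, d, e, f, g, h
  1-simplices (11): ae, af, ag, be, bf, bh, cd, ce, cg, ch, de
  2-simplices (1): cde

giving chain groups C_0 ≅ Z^8, C_1 ≅ Z^11, C_2 ≅ Z^1.

The boundary map ∂_1: C_1 → C_0 maps an edge to its endpoints' difference, ∂[p,q] = q − p. For instance
  ∂ag = g − a.
As a 8×11 matrix over Z this has rank 7, with invariant factors (1,1,1,1,1,1,1).

∂_2: C_2 → C_1 sends each 2-simplex [p,q,r] to [q,r] − [p,r] + [p,q]. For instance
  ∂cde = de − ce + cd.
The 11×1 boundary matrix has rank 1 and Smith normal form diag(1).

Now H_k = ker ∂_k / im ∂_{k+1}, so:

  H_2: rank ker ∂_2 − rank ∂_3 = (1 − 1) − 0 = 0, and there is no ∂_3, so H_2 ≅ 0.

H_2 ≅ 0.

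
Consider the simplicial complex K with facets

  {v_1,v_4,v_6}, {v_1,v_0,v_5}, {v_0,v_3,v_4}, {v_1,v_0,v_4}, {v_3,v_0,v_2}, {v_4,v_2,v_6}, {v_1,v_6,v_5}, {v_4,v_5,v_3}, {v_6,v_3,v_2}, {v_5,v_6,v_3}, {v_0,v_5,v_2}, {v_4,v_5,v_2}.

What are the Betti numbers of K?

b_0 = 1, b_1 = 0, b_2 = 0.

Order the vertices as v_0 < v_1 < v_2 < v_3 < v_4 < v_5 < v_6. Listing each simplex with vertices in this order, K has dimension 2 with simplices:

  0-simplices (7): [v_0], [v_1], [v_2], [v_3], [v_4], [v_5], [v_6]
  1-simplices (18): (18 of them)
  2-simplices (12): (12 of them)

so the chain groups are C_0 ≅ Z^7, C_1 ≅ Z^18, C_2 ≅ Z^12.

The boundary map ∂_1: C_1 → C_0 sends each edge [p,q] (with p < q) to q − p. For instance
  ∂[v_1,v_6] = [v_6] − [v_1].
As a 7×18 matrix over Z this has rank 6, with invariant factors (1,1,1,1,1,1).

The boundary map ∂_2: C_2 → C_1 maps a triangle to the signed sum of its edges. For instance
  ∂[v_2,v_3,v_6] = [v_3,v_6] − [v_2,v_6] + [v_2,v_3],
  ∂[v_0,v_2,v_5] = [v_2,v_5] − [v_0,v_5] + [v_0,v_2].
The 18×12 boundary matrix has rank 12 and Smith normal form diag(1,1,1,1,1,1,1,1,1,1,1,2).

Reading off H_k = ker ∂_k / im ∂_{k+1}:

  H_0: rank C_0 − rank ∂_1 = 7 − 6 = 1, and the invariant factors of ∂_1 are all 1, so H_0 = Z.
  H_1: rank ker ∂_1 − rank ∂_2 = (18 − 6) − 12 = 0, and ∂_2 has invariant factor 2 > 1, so H_1 = Z_2.
  H_2: rank ker ∂_2 − rank ∂_3 = (12 − 12) − 0 = 0, and there is no ∂_3, so H_2 = 0.

Hence the Betti numbers are b_0 = 1, b_1 = 0, b_2 = 0.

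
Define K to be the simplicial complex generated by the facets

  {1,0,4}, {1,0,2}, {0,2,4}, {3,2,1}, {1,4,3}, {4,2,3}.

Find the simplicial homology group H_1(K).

H_1 ≅ 0.

We work with the vertex ordering 0 < 1 < 2 < 3 < 4. The simplices of K, each written with vertices in increasing order, are:

  0-simplices (5): [0], [1], [2], [3], [4]
  1-simplices (9): [0,1], [0,2], [0,4], [1,2], [1,3], [1,4], [2,3], [2,4], [3,4]
  2-simplices (6): [0,1,2], [0,1,4], [0,2,4], [1,2,3], [1,3,4], [2,3,4]

giving chain groups C_0 ≅ Z^5, C_1 ≅ Z^9, C_2 ≅ Z^6.

Boundary ∂_1: C_1 → C_0 is given by ∂[p,q] = [q] − [p].
As a 5×9 matrix over Z this has rank 4, with invariant factors (1,1,1,1).

The boundary map ∂_2: C_2 → C_1 sends each 2-simplex [p,q,r] to [q,r] − [p,r] + [p,q]. For instance
  ∂[0,1,2] = [1,2] − [0,2] + [0,1],
  ∂[1,2,3] = [2,3] − [1,3] + [1,2].
This gives a 9×6 integer matrix of rank 5; reducing to Smith normal form yields diagonal entries (1,1,1,1,1).

Computing H_k = (kernel of ∂_k) / (image of ∂_{k+1}):

  H_1: rank ker ∂_1 − rank ∂_2 = (9 − 4) − 5 = 0, and the invariant factors of ∂_2 are all 1, so H_1 ≅ 0.

(K is a triangulation of the 2-sphere S^2.)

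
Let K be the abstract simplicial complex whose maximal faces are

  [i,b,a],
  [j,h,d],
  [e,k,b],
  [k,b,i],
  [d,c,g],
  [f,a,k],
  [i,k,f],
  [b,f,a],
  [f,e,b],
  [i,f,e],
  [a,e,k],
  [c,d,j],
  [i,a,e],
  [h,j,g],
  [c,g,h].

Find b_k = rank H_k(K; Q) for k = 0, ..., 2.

Fix the vertex order a < b < c < d < e < f < g < h < i < j < k and write every simplex with vertices in increasing order. Then dim K = 2 and the simplices of K are:

  0-simplices (11): a, b, c, d, e, f, g, h, i, j, k
  1-simplices (25): ab, ae, af, ai, ak, be, bf, bi, bk, cd, cg, ch, cj, dg, dh, dj, ef, ei, ek, fi, fk, gh, gj, hj, ik
  2-simplices (15): abf, abi, aei, aek, afk, bef, bek, bik, cdg, cdj, cgh, dhj, efi, fik, ghj

so the chain groups are C_0 ≅ Z^11, C_1 ≅ Z^25, C_2 ≅ Z^15.

Boundary ∂_1: C_1 → C_0 sends each edge [p,q] (with p < q) to q − p.
The resulting 11×25 matrix has rank 9, and its Smith normal form has invariant factors (1,1,1,1,1,1,1,1,1).

Boundary ∂_2: C_2 → C_1 acts by ∂[p,q,r] = [q,r] − [p,r] + [p,q]. For instance
  ∂abi = bi − ai + ab,
  ∂aei = ei − ai + ae.
This gives a 25×15 integer matrix of rank 15; reducing to Smith normal form yields diagonal entries (1,1,1,1,1,1,1,1,1,1,1,1,1,1,2).

Computing H_k = (kernel of ∂_k) / (image of ∂_{k+1}):

  H_0: rank C_0 − rank ∂_1 = 11 − 9 = 2, and the invariant factors of ∂_1 are all 1, so H_0 = Z^2.
  H_1: rank ker ∂_1 − rank ∂_2 = (25 − 9) − 15 = 1, and ∂_2 has invariant factor 2 > 1, so H_1 = Z ⊕ Z/2.
  H_2: rank ker ∂_2 − rank ∂_3 = (15 − 15) − 0 = 0, and there is no ∂_3, so H_2 = 0.

Hence the Betti numbers are b_0 = 2, b_1 = 1, b_2 = 0.

b_0 = 2, b_1 = 1, b_2 = 0.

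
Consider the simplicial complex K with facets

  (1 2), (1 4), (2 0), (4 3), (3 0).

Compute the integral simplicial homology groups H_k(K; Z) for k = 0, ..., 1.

Order the vertices as 0 < 1 < 2 < 3 < 4. Listing each simplex with vertices in this order, K has dimension 1 with simplices:

  0-simplices (5): [0], [1], [2], [3], [4]
  1-simplices (5): [0,2], [0,3], [1,2], [1,4], [3,4]

Hence C_0 ≅ Z^5, C_1 ≅ Z^5.

Boundary ∂_1: C_1 → C_0 sends each edge [p,q] (with p < q) to q − p. For instance
  ∂[1,2] = [2] − [1].
This gives a 5×5 integer matrix of rank 4; reducing to Smith normal form yields diagonal entries (1,1,1,1).

From H_k ≅ ker(∂_k) / im(∂_{k+1}) we obtain:

  H_0: rank C_0 − rank ∂_1 = 5 − 4 = 1, and the invariant factors of ∂_1 are all 1, so H_0 = Z.
  H_1: rank ker ∂_1 − rank ∂_2 = (5 − 4) − 0 = 1, and there is no ∂_2, so H_1 = Z.

As a check, the Euler characteristic is 5 − 5 = 0, which agrees with 1 − 1 = 0.
(K is a triangulation of the circle S^1.)

H_0 = Z,  H_1 = Z.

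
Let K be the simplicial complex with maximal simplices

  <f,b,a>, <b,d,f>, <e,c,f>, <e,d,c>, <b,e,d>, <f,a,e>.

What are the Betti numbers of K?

Fix the vertex order a < b < c < d < e < f and write every simplex with vertices in increasing order. Then dim K = 2 and the simplices of K are:

  0-simplices (6): a, b, c, d, e, f
  1-simplices (12): ab, ae, af, bd, be, bf, cd, ce, cf, de, df, ef
  2-simplices (6): abf, aef, bde, bdf, cde, cef

Hence C_0 ≅ Z^6, C_1 ≅ Z^12, C_2 ≅ Z^6.

The boundary map ∂_1: C_1 → C_0 maps an edge to its endpoints' difference, ∂[p,q] = q − p. For instance
  ∂ae = e − a.
As a 6×12 matrix over Z this has rank 5, with invariant factors (1,1,1,1,1).

The boundary map ∂_2: C_2 → C_1 acts by ∂[p,q,r] = [q,r] − [p,r] + [p,q]. For instance
  ∂cef = ef − cf + ce,
  ∂aef = ef − af + ae.
As a 12×6 matrix over Z this has rank 6, with invariant factors (1,1,1,1,1,1).

Computing H_k = (kernel of ∂_k) / (image of ∂_{k+1}):

  H_0: rank C_0 − rank ∂_1 = 6 − 5 = 1, and the invariant factors of ∂_1 are all 1, so H_0 ≅ Z.
  H_1: rank ker ∂_1 − rank ∂_2 = (12 − 5) − 6 = 1, and the invariant factors of ∂_2 are all 1, so H_1 ≅ Z.
  H_2: rank ker ∂_2 − rank ∂_3 = (6 − 6) − 0 = 0, and there is no ∂_3, so H_2 ≅ 0.

Hence the Betti numbers are b_0 = 1, b_1 = 1, b_2 = 0.

b_0 = 1, b_1 = 1, b_2 = 0.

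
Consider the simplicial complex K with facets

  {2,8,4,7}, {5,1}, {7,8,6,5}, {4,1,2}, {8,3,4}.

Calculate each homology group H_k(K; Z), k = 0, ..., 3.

Order the vertices as 1 < 2 < 3 < 4 < 5 < 6 < 7 < 8. Listing each simplex with vertices in this order, K has dimension 3 with simplices:

  0-simplices (8): [1], [2], [3], [4], [5], [6], [7], [8]
  1-simplices (16): [1,2], [1,4], [1,5], [2,4], [2,7], [2,8], [3,4], [3,8], [4,7], [4,8], [5,6], [5,7], [5,8], [6,7], [6,8], [7,8]
  2-simplices (10): [1,2,4], [2,4,7], [2,4,8], [2,7,8], [3,4,8], [4,7,8], [5,6,7], [5,6,8], [5,7,8], [6,7,8]
  3-simplices (2): [2,4,7,8], [5,6,7,8]

so the chain groups are C_0 ≅ Z^8, C_1 ≅ Z^16, C_2 ≅ Z^10, C_3 ≅ Z^2.

Boundary ∂_1: C_1 → C_0 is given by ∂[p,q] = [q] − [p].
As a 8×16 matrix over Z this has rank 7, with invariant factors (1,1,1,1,1,1,1).

The boundary map ∂_2: C_2 → C_1 acts by ∂[p,q,r] = [q,r] − [p,r] + [p,q]. For instance
  ∂[5,7,8] = [7,8] − [5,8] + [5,7],
  ∂[5,6,8] = [6,8] − [5,8] + [5,6].
The resulting 16×10 matrix has rank 8, and its Smith normal form has invariant factors (1,1,1,1,1,1,1,1).

∂_3: C_3 → C_2 sends each 3-simplex σ to the alternating sum Σ_i (−1)^i (σ with its i-th vertex removed). For instance
  ∂[5,6,7,8] = [6,7,8] − [5,7,8] + [5,6,8] − [5,6,7],
  ∂[2,4,7,8] = [4,7,8] − [2,7,8] + [2,4,8] − [2,4,7].
The resulting 10×2 matrix has rank 2, and its Smith normal form has invariant factors (1,1).

Reading off H_k = ker ∂_k / im ∂_{k+1}:

  H_0: rank C_0 − rank ∂_1 = 8 − 7 = 1, and the invariant factors of ∂_1 are all 1, so H_0 ≅ Z.
  H_1: rank ker ∂_1 − rank ∂_2 = (16 − 7) − 8 = 1, and the invariant factors of ∂_2 are all 1, so H_1 ≅ Z.
  H_2: rank ker ∂_2 − rank ∂_3 = (10 − 8) − 2 = 0, and the invariant factors of ∂_3 are all 1, so H_2 ≅ 0.
  H_3: rank ker ∂_3 − rank ∂_4 = (2 − 2) − 0 = 0, and there is no ∂_4, so H_3 ≅ 0.

H_0 ≅ Z,  H_1 ≅ Z,  H_2 = 0,  H_3 = 0.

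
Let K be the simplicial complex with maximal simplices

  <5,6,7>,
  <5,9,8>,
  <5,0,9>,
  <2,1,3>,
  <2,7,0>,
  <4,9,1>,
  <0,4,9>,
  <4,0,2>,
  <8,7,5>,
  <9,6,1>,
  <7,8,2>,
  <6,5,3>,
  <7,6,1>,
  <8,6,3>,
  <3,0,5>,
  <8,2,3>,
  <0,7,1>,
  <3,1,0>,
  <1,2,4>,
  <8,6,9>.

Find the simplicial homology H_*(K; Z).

We work with the vertex ordering 0 < 1 < 2 < 3 < 4 < 5 < 6 < 7 < 8 < 9. The simplices of K, each written with vertices in increasing order, are:

  0-simplices (10): [0], [1], [2], [3], [4], [5], [6], [7], [8], [9]
  1-simplices (30): (30 of them)
  2-simplices (20): (20 of them)

giving chain groups C_0 ≅ Z^10, C_1 ≅ Z^30, C_2 ≅ Z^20.

Boundary ∂_1: C_1 → C_0 sends each edge [p,q] (with p < q) to q − p. For instance
  ∂[6,7] = [7] − [6].
The resulting 10×30 matrix has rank 9, and its Smith normal form has invariant factors (1,1,1,1,1,1,1,1,1).

Boundary ∂_2: C_2 → C_1 sends each 2-simplex [p,q,r] to [q,r] − [p,r] + [p,q]. For instance
  ∂[0,3,5] = [3,5] − [0,5] + [0,3],
  ∂[3,6,8] = [6,8] − [3,8] + [3,6].
The resulting 30×20 matrix has rank 20, and its Smith normal form has invariant factors (1,1,1,1,1,1,1,1,1,1,1,1,1,1,1,1,1,1,1,2).

From H_k ≅ ker(∂_k) / im(∂_{k+1}) we obtain:

  H_0: rank C_0 − rank ∂_1 = 10 − 9 = 1, and the invariant factors of ∂_1 are all 1, so H_0 = Z.
  H_1: rank ker ∂_1 − rank ∂_2 = (30 − 9) − 20 = 1, and ∂_2 has invariant factor 2 > 1, so H_1 = Z ⊕ Z_2.
  H_2: rank ker ∂_2 − rank ∂_3 = (20 − 20) − 0 = 0, and there is no ∂_3, so H_2 = 0.

H_0 ≅ Z,  H_1 ≅ Z ⊕ Z_2,  H_2 = 0.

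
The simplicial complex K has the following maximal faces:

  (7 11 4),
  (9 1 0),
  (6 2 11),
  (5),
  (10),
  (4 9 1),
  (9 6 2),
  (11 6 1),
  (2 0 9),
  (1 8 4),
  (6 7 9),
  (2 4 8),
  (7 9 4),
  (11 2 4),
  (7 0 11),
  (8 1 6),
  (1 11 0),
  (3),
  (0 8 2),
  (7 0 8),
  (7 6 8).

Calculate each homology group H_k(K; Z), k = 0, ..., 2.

H_0 ≅ Z^4,  H_1 ≅ Z^2,  H_2 ≅ Z.

Take the total order 0 < 1 < 2 < 3 < 4 < 5 < 6 < 7 < 8 < 9 < 10 < 11 on the vertex set. Then K (dimension 2) consists of the simplices:

  0-simplices (12): [0], [1], [2], [3], [4], [5], [6], [7], [8], [9], [10], [11]
  1-simplices (27): (27 of them)
  2-simplices (18): (18 of them)

so the chain groups are C_0 ≅ Z^12, C_1 ≅ Z^27, C_2 ≅ Z^18.

Boundary ∂_1: C_1 → C_0 sends each edge [p,q] (with p < q) to q − p.
The resulting 12×27 matrix has rank 8, and its Smith normal form has invariant factors (1,1,1,1,1,1,1,1).

∂_2: C_2 → C_1 sends each 2-simplex [p,q,r] to [q,r] − [p,r] + [p,q]. For instance
  ∂[1,4,8] = [4,8] − [1,8] + [1,4],
  ∂[6,7,9] = [7,9] − [6,9] + [6,7].
As a 27×18 matrix over Z this has rank 17, with invariant factors (1,1,1,1,1,1,1,1,1,1,1,1,1,1,1,1,1).

From H_k ≅ ker(∂_k) / im(∂_{k+1}) we obtain:

  H_0: rank C_0 − rank ∂_1 = 12 − 8 = 4, and the invariant factors of ∂_1 are all 1, so H_0 = Z^4.
  H_1: rank ker ∂_1 − rank ∂_2 = (27 − 8) − 17 = 2, and the invariant factors of ∂_2 are all 1, so H_1 = Z^2.
  H_2: rank ker ∂_2 − rank ∂_3 = (18 − 17) − 0 = 1, and there is no ∂_3, so H_2 = Z.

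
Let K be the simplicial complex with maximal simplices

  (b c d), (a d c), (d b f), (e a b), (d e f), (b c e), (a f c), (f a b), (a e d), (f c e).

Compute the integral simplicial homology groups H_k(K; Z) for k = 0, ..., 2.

H_0 = Z,  H_1 = Z/2Z,  H_2 = 0.

Take the total order a < b < c < d < e < f on the vertex set. Then K (dimension 2) consists of the simplices:

  0-simplices (6): a, b, c, d, e, f
  1-simplices (15): ab, ac, ad, ae, af, bc, bd, be, bf, cd, ce, cf, de, df, ef
  2-simplices (10): abe, abf, acd, acf, ade, bcd, bce, bdf, cef, def

Hence C_0 ≅ Z^6, C_1 ≅ Z^15, C_2 ≅ Z^10.

Boundary ∂_1: C_1 → C_0 is given by ∂[p,q] = [q] − [p].
The resulting 6×15 matrix has rank 5, and its Smith normal form has invariant factors (1,1,1,1,1).

The boundary map ∂_2: C_2 → C_1 sends each 2-simplex [p,q,r] to [q,r] − [p,r] + [p,q]. For instance
  ∂cef = ef − cf + ce,
  ∂ade = de − ae + ad.
As a 15×10 matrix over Z this has rank 10, with invariant factors (1,1,1,1,1,1,1,1,1,2).

Reading off H_k = ker ∂_k / im ∂_{k+1}:

  H_0: rank C_0 − rank ∂_1 = 6 − 5 = 1, and the invariant factors of ∂_1 are all 1, so H_0 = Z.
  H_1: rank ker ∂_1 − rank ∂_2 = (15 − 5) − 10 = 0, and ∂_2 has invariant factor 2 > 1, so H_1 = Z/2Z.
  H_2: rank ker ∂_2 − rank ∂_3 = (10 − 10) − 0 = 0, and there is no ∂_3, so H_2 = 0.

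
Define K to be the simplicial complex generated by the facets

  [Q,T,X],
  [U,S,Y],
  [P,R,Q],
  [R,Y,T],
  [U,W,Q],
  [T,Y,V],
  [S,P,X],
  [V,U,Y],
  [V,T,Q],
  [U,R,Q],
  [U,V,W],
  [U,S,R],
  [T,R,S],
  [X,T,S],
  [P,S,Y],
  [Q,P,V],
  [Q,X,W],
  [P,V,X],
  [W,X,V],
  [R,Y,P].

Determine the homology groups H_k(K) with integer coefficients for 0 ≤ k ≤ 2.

Take the total order P < Q < R < S < T < U < V < W < X < Y on the vertex set. Then K (dimension 2) consists of the simplices:

  0-simplices (10): P, Q, R, S, T, U, V, W, X, Y
  1-simplices (30): PQ, PR, PS, PV, PX, PY, QR, QT, QU, QV, QW, QX, RS, RT, RU, RY, ST, SU, SX, SY, TV, TX, TY, UV, UW, UY, VW, VX, VY, WX
  2-simplices (20): PQR, PQV, PRY, PSX, PSY, PVX, QRU, QTV, QTX, QUW, QWX, RST, RSU, RTY, STX, SUY, TVY, UVW, UVY, VWX

so the chain groups are C_0 ≅ Z^10, C_1 ≅ Z^30, C_2 ≅ Z^20.

The boundary map ∂_1: C_1 → C_0 sends each edge [p,q] (with p < q) to q − p.
The resulting 10×30 matrix has rank 9, and its Smith normal form has invariant factors (1,1,1,1,1,1,1,1,1).

Boundary ∂_2: C_2 → C_1 acts by ∂[p,q,r] = [q,r] − [p,r] + [p,q]. For instance
  ∂RSU = SU − RU + RS,
  ∂STX = TX − SX + ST.
This gives a 30×20 integer matrix of rank 20; reducing to Smith normal form yields diagonal entries (1,1,1,1,1,1,1,1,1,1,1,1,1,1,1,1,1,1,1,2).

Computing H_k = (kernel of ∂_k) / (image of ∂_{k+1}):

  H_0: rank C_0 − rank ∂_1 = 10 − 9 = 1, and the invariant factors of ∂_1 are all 1, so H_0 = Z.
  H_1: rank ker ∂_1 − rank ∂_2 = (30 − 9) − 20 = 1, and ∂_2 has invariant factor 2 > 1, so H_1 = Z ⊕ Z/2.
  H_2: rank ker ∂_2 − rank ∂_3 = (20 − 20) − 0 = 0, and there is no ∂_3, so H_2 = 0.

(K is a triangulation of the Klein bottle.)

H_0 = Z,  H_1 = Z ⊕ Z/2,  H_2 = 0.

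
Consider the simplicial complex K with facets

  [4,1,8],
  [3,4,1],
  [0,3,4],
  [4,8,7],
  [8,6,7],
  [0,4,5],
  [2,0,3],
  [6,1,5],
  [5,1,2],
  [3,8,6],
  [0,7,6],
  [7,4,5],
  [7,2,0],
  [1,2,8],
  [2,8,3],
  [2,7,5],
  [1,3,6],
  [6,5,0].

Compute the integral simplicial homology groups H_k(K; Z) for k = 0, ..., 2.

Take the total order 0 < 1 < 2 < 3 < 4 < 5 < 6 < 7 < 8 on the vertex set. Then K (dimension 2) consists of the simplices:

  0-simplices (9): [0], [1], [2], [3], [4], [5], [6], [7], [8]
  1-simplices (27): (27 of them)
  2-simplices (18): [0,2,3], [0,2,7], [0,3,4], [0,4,5], [0,5,6], [0,6,7], [1,2,5], [1,2,8], [1,3,4], [1,3,6], [1,4,8], [1,5,6], [2,3,8], [2,5,7], [3,6,8], [4,5,7], [4,7,8], [6,7,8]

so the chain groups are C_0 ≅ Z^9, C_1 ≅ Z^27, C_2 ≅ Z^18.

∂_1: C_1 → C_0 is given by ∂[p,q] = [q] − [p].
This gives a 9×27 integer matrix of rank 8; reducing to Smith normal form yields diagonal entries (1,1,1,1,1,1,1,1).

Boundary ∂_2: C_2 → C_1 maps a triangle to the signed sum of its edges. For instance
  ∂[0,2,7] = [2,7] − [0,7] + [0,2],
  ∂[1,4,8] = [4,8] − [1,8] + [1,4].
As a 27×18 matrix over Z this has rank 18, with invariant factors (1,1,1,1,1,1,1,1,1,1,1,1,1,1,1,1,1,2).

Computing H_k = (kernel of ∂_k) / (image of ∂_{k+1}):

  H_0: rank C_0 − rank ∂_1 = 9 − 8 = 1, and the invariant factors of ∂_1 are all 1, so H_0 ≅ Z.
  H_1: rank ker ∂_1 − rank ∂_2 = (27 − 8) − 18 = 1, and ∂_2 has invariant factor 2 > 1, so H_1 ≅ Z ⊕ Z/2Z.
  H_2: rank ker ∂_2 − rank ∂_3 = (18 − 18) − 0 = 0, and there is no ∂_3, so H_2 ≅ 0.

H_0 ≅ Z,  H_1 ≅ Z ⊕ Z/2Z,  H_2 = 0.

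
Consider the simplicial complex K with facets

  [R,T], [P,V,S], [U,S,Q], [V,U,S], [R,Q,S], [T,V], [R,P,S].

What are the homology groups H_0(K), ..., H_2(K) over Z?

H_0 = Z,  H_1 = Z,  H_2 = 0.

Order the vertices as P < Q < R < S < T < U < V. Listing each simplex with vertices in this order, K has dimension 2 with simplices:

  0-simplices (7): P, Q, R, S, T, U, V
  1-simplices (12): PR, PS, PV, QR, QS, QU, RS, RT, SU, SV, TV, UV
  2-simplices (5): PRS, PSV, QRS, QSU, SUV

Hence C_0 ≅ Z^7, C_1 ≅ Z^12, C_2 ≅ Z^5.

∂_1: C_1 → C_0 sends each edge [p,q] (with p < q) to q − p.
As a 7×12 matrix over Z this has rank 6, with invariant factors (1,1,1,1,1,1).

Boundary ∂_2: C_2 → C_1 sends each 2-simplex [p,q,r] to [q,r] − [p,r] + [p,q]. For instance
  ∂QRS = RS − QS + QR,
  ∂SUV = UV − SV + SU.
The 12×5 boundary matrix has rank 5 and Smith normal form diag(1,1,1,1,1).

Reading off H_k = ker ∂_k / im ∂_{k+1}:

  H_0: rank C_0 − rank ∂_1 = 7 − 6 = 1, and the invariant factors of ∂_1 are all 1, so H_0 ≅ Z.
  H_1: rank ker ∂_1 − rank ∂_2 = (12 − 6) − 5 = 1, and the invariant factors of ∂_2 are all 1, so H_1 ≅ Z.
  H_2: rank ker ∂_2 − rank ∂_3 = (5 − 5) − 0 = 0, and there is no ∂_3, so H_2 ≅ 0.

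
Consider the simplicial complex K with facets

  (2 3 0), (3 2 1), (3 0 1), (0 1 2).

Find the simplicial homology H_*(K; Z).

H_0 ≅ Z,  H_1 = 0,  H_2 ≅ Z.

Fix the vertex order 0 < 1 < 2 < 3 and write every simplex with vertices in increasing order. Then dim K = 2 and the simplices of K are:

  0-simplices (4): [0], [1], [2], [3]
  1-simplices (6): [0,1], [0,2], [0,3], [1,2], [1,3], [2,3]
  2-simplices (4): [0,1,2], [0,1,3], [0,2,3], [1,2,3]

giving chain groups C_0 ≅ Z^4, C_1 ≅ Z^6, C_2 ≅ Z^4.

∂_1: C_1 → C_0 is given by ∂[p,q] = [q] − [p].
The 4×6 boundary matrix has rank 3 and Smith normal form diag(1,1,1).

Boundary ∂_2: C_2 → C_1 maps a triangle to the signed sum of its edges. For instance
  ∂[0,1,2] = [1,2] − [0,2] + [0,1],
  ∂[1,2,3] = [2,3] − [1,3] + [1,2].
The 6×4 boundary matrix has rank 3 and Smith normal form diag(1,1,1).

Reading off H_k = ker ∂_k / im ∂_{k+1}:

  H_0: rank C_0 − rank ∂_1 = 4 − 3 = 1, and the invariant factors of ∂_1 are all 1, so H_0 ≅ Z.
  H_1: rank ker ∂_1 − rank ∂_2 = (6 − 3) − 3 = 0, and the invariant factors of ∂_2 are all 1, so H_1 ≅ 0.
  H_2: rank ker ∂_2 − rank ∂_3 = (4 − 3) − 0 = 1, and there is no ∂_3, so H_2 ≅ Z.

(K is a triangulation of the 2-sphere S^2.)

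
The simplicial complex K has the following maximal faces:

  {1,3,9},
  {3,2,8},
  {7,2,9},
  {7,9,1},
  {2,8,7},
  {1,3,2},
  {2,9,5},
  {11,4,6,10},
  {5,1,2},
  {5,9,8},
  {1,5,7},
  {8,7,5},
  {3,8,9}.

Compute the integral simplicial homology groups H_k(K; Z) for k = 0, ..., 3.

Take the total order 1 < 2 < 3 < 4 < 5 < 6 < 7 < 8 < 9 < 10 < 11 on the vertex set. Then K (dimension 3) consists of the simplices:

  0-simplices (11): [1], [2], [3], [4], [5], [6], [7], [8], [9], [10], [11]
  1-simplices (24): (24 of them)
  2-simplices (16): [1,2,3], [1,2,5], [1,3,9], [1,5,7], [1,7,9], [2,3,8], [2,5,9], [2,7,8], [2,7,9], [3,8,9], [4,6,10], [4,6,11], [4,10,11], [5,7,8], [5,8,9], [6,10,11]
  3-simplices (1): [4,6,10,11]

Hence C_0 ≅ Z^11, C_1 ≅ Z^24, C_2 ≅ Z^16, C_3 ≅ Z^1.

Boundary ∂_1: C_1 → C_0 is given by ∂[p,q] = [q] − [p]. For instance
  ∂[8,9] = [9] − [8].
The resulting 11×24 matrix has rank 9, and its Smith normal form has invariant factors (1,1,1,1,1,1,1,1,1).

Boundary ∂_2: C_2 → C_1 sends each 2-simplex [p,q,r] to [q,r] − [p,r] + [p,q]. For instance
  ∂[5,7,8] = [7,8] − [5,8] + [5,7],
  ∂[6,10,11] = [10,11] − [6,11] + [6,10].
The resulting 24×16 matrix has rank 15, and its Smith normal form has invariant factors (1,1,1,1,1,1,1,1,1,1,1,1,1,1,2).

Boundary ∂_3: C_3 → C_2 sends each 3-simplex σ to the alternating sum Σ_i (−1)^i (σ with its i-th vertex removed). For instance
  ∂[4,6,10,11] = [6,10,11] − [4,10,11] + [4,6,11] − [4,6,10].
As a 16×1 matrix over Z this has rank 1, with invariant factors (1).

From H_k ≅ ker(∂_k) / im(∂_{k+1}) we obtain:

  H_0: rank C_0 − rank ∂_1 = 11 − 9 = 2, and the invariant factors of ∂_1 are all 1, so H_0 = Z^2.
  H_1: rank ker ∂_1 − rank ∂_2 = (24 − 9) − 15 = 0, and ∂_2 has invariant factor 2 > 1, so H_1 = Z_2.
  H_2: rank ker ∂_2 − rank ∂_3 = (16 − 15) − 1 = 0, and the invariant factors of ∂_3 are all 1, so H_2 = 0.
  H_3: rank ker ∂_3 − rank ∂_4 = (1 − 1) − 0 = 0, and there is no ∂_4, so H_3 = 0.

As a check, the Euler characteristic is 11 − 24 + 16 − 1 = 2, which agrees with 2 − 0 + 0 − 0 = 2.

H_0 ≅ Z^2,  H_1 ≅ Z_2,  H_2 = 0,  H_3 = 0.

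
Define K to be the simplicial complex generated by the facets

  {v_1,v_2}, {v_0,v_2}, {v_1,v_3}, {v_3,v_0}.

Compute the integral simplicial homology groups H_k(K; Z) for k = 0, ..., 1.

K has 4 vertices, 4 edges.
rank ∂_0 = 0, rank ∂_1 = 3 ⇒ b_0 = 4 − 0 − 3 = 1; all invariant factors of ∂_1 are 1 so no torsion. So H_0 = Z.
rank ∂_1 = 3, rank ∂_2 = 0 ⇒ b_1 = 4 − 3 − 0 = 1. So H_1 = Z.

H_0 = Z,  H_1 = Z.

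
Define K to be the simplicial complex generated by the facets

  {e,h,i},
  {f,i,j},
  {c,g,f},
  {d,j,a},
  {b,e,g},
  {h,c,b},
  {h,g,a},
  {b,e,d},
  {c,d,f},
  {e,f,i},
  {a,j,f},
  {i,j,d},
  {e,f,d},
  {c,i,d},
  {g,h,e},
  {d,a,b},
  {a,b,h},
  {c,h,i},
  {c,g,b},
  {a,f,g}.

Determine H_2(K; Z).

Fix the vertex order a < b < c < d < e < f < g < h < i < j and write every simplex with vertices in increasing order. Then dim K = 2 and the simplices of K are:

  0-simplices (10): a, b, c, d, e, f, g, h, i, j
  1-simplices (30): ab, ad, af, ag, ah, aj, bc, bd, be, bg, bh, cd, cf, cg, ch, ci, de, df, di, dj, ef, eg, eh, ei, fg, fi, fj, gh, hi, ij
  2-simplices (20): abd, abh, adj, afg, afj, agh, bcg, bch, bde, beg, cdf, cdi, cfg, chi, def, dij, efi, egh, ehi, fij

Hence C_0 ≅ Z^10, C_1 ≅ Z^30, C_2 ≅ Z^20.

∂_1: C_1 → C_0 sends each edge [p,q] (with p < q) to q − p.
As a 10×30 matrix over Z this has rank 9, with invariant factors (1,1,1,1,1,1,1,1,1).

∂_2: C_2 → C_1 maps a triangle to the signed sum of its edges. For instance
  ∂egh = gh − eh + eg,
  ∂afj = fj − aj + af.
The resulting 30×20 matrix has rank 20, and its Smith normal form has invariant factors (1,1,1,1,1,1,1,1,1,1,1,1,1,1,1,1,1,1,1,2).

Computing H_k = (kernel of ∂_k) / (image of ∂_{k+1}):

  H_2: rank ker ∂_2 − rank ∂_3 = (20 − 20) − 0 = 0, and there is no ∂_3, so H_2 = 0.

H_2 ≅ 0.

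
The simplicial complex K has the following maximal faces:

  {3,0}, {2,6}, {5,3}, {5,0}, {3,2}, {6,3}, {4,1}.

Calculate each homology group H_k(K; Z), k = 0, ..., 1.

H_0 ≅ Z^2,  H_1 ≅ Z^2.

Order the vertices as 0 < 1 < 2 < 3 < 4 < 5 < 6. Listing each simplex with vertices in this order, K has dimension 1 with simplices:

  0-simplices (7): [0], [1], [2], [3], [4], [5], [6]
  1-simplices (7): [0,3], [0,5], [1,4], [2,3], [2,6], [3,5], [3,6]

giving chain groups C_0 ≅ Z^7, C_1 ≅ Z^7.

Boundary ∂_1: C_1 → C_0 maps an edge to its endpoints' difference, ∂[p,q] = q − p. For instance
  ∂[0,3] = [3] − [0].
As a 7×7 matrix over Z this has rank 5, with invariant factors (1,1,1,1,1).

From H_k ≅ ker(∂_k) / im(∂_{k+1}) we obtain:

  H_0: rank C_0 − rank ∂_1 = 7 − 5 = 2, and the invariant factors of ∂_1 are all 1, so H_0 ≅ Z^2.
  H_1: rank ker ∂_1 − rank ∂_2 = (7 − 5) − 0 = 2, and there is no ∂_2, so H_1 ≅ Z^2.

(K is a triangulation of the disjoint union of the 1-simplex and a wedge of 2 circles.)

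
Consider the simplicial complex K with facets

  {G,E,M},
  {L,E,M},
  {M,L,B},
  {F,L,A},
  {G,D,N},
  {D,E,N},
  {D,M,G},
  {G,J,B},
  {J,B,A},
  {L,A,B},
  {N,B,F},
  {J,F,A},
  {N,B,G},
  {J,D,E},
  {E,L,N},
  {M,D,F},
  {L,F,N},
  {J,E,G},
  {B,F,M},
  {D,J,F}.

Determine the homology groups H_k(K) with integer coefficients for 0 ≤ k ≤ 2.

H_0 ≅ Z,  H_1 ≅ Z ⊕ Z/2Z,  H_2 = 0.

Order the vertices as A < B < D < E < F < G < J < L < M < N. Listing each simplex with vertices in this order, K has dimension 2 with simplices:

  0-simplices (10): A, B, D, E, F, G, J, L, M, N
  1-simplices (30): AB, AF, AJ, AL, BF, BG, BJ, BL, BM, BN, DE, DF, DG, DJ, DM, DN, EG, EJ, EL, EM, EN, FJ, FL, FM, FN, GJ, GM, GN, LM, LN
  2-simplices (20): ABJ, ABL, AFJ, AFL, BFM, BFN, BGJ, BGN, BLM, DEJ, DEN, DFJ, DFM, DGM, DGN, EGJ, EGM, ELM, ELN, FLN

Hence C_0 ≅ Z^10, C_1 ≅ Z^30, C_2 ≅ Z^20.

The boundary map ∂_1: C_1 → C_0 is given by ∂[p,q] = [q] − [p]. For instance
  ∂EN = N − E.
The resulting 10×30 matrix has rank 9, and its Smith normal form has invariant factors (1,1,1,1,1,1,1,1,1).

The boundary map ∂_2: C_2 → C_1 sends each 2-simplex [p,q,r] to [q,r] − [p,r] + [p,q]. For instance
  ∂DEN = EN − DN + DE,
  ∂DGN = GN − DN + DG.
This gives a 30×20 integer matrix of rank 20; reducing to Smith normal form yields diagonal entries (1,1,1,1,1,1,1,1,1,1,1,1,1,1,1,1,1,1,1,2).

Reading off H_k = ker ∂_k / im ∂_{k+1}:

  H_0: rank C_0 − rank ∂_1 = 10 − 9 = 1, and the invariant factors of ∂_1 are all 1, so H_0 = Z.
  H_1: rank ker ∂_1 − rank ∂_2 = (30 − 9) − 20 = 1, and ∂_2 has invariant factor 2 > 1, so H_1 = Z ⊕ Z/2Z.
  H_2: rank ker ∂_2 − rank ∂_3 = (20 − 20) − 0 = 0, and there is no ∂_3, so H_2 = 0.

(K is a triangulation of the Klein bottle.)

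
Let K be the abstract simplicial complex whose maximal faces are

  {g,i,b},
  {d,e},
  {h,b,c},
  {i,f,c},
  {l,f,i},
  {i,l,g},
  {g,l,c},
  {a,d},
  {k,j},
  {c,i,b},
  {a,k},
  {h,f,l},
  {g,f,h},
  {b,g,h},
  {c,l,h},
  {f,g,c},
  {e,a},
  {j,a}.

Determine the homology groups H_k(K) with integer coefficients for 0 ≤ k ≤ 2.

K has 12 vertices, 24 edges, 12 triangles.
rank ∂_0 = 0, rank ∂_1 = 10 ⇒ b_0 = 12 − 0 − 10 = 2; all invariant factors of ∂_1 are 1 so no torsion. So H_0 = Z^2.
rank ∂_1 = 10, rank ∂_2 = 12 ⇒ b_1 = 24 − 10 − 12 = 2; ∂_2 has invariant factor(s) [2] giving torsion. So H_1 = Z^2 ⊕ Z/2.
rank ∂_2 = 12, rank ∂_3 = 0 ⇒ b_2 = 12 − 12 − 0 = 0. So H_2 = 0.

H_0 ≅ Z^2,  H_1 ≅ Z^2 ⊕ Z/2,  H_2 = 0.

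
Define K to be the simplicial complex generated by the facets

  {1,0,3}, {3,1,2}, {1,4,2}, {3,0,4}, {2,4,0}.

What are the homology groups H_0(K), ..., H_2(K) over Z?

Take the total order 0 < 1 < 2 < 3 < 4 on the vertex set. Then K (dimension 2) consists of the simplices:

  0-simplices (5): [0], [1], [2], [3], [4]
  1-simplices (10): [0,1], [0,2], [0,3], [0,4], [1,2], [1,3], [1,4], [2,3], [2,4], [3,4]
  2-simplices (5): [0,1,3], [0,2,4], [0,3,4], [1,2,3], [1,2,4]

so the chain groups are C_0 ≅ Z^5, C_1 ≅ Z^10, C_2 ≅ Z^5.

∂_1: C_1 → C_0 maps an edge to its endpoints' difference, ∂[p,q] = q − p. For instance
  ∂[1,2] = [2] − [1].
As a 5×10 matrix over Z this has rank 4, with invariant factors (1,1,1,1).

∂_2: C_2 → C_1 acts by ∂[p,q,r] = [q,r] − [p,r] + [p,q]. For instance
  ∂[0,3,4] = [3,4] − [0,4] + [0,3],
  ∂[0,2,4] = [2,4] − [0,4] + [0,2].
The 10×5 boundary matrix has rank 5 and Smith normal form diag(1,1,1,1,1).

Reading off H_k = ker ∂_k / im ∂_{k+1}:

  H_0: rank C_0 − rank ∂_1 = 5 − 4 = 1, and the invariant factors of ∂_1 are all 1, so H_0 = Z.
  H_1: rank ker ∂_1 − rank ∂_2 = (10 − 4) − 5 = 1, and the invariant factors of ∂_2 are all 1, so H_1 = Z.
  H_2: rank ker ∂_2 − rank ∂_3 = (5 − 5) − 0 = 0, and there is no ∂_3, so H_2 = 0.

As a check, the Euler characteristic is 5 − 10 + 5 = 0, which agrees with 1 − 1 + 0 = 0.

H_0 ≅ Z,  H_1 ≅ Z,  H_2 = 0.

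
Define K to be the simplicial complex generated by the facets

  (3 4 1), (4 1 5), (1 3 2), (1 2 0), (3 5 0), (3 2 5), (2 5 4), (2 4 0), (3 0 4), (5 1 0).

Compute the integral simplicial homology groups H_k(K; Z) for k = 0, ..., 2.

Fix the vertex order 0 < 1 < 2 < 3 < 4 < 5 and write every simplex with vertices in increasing order. Then dim K = 2 and the simplices of K are:

  0-simplices (6): [0], [1], [2], [3], [4], [5]
  1-simplices (15): [0,1], [0,2], [0,3], [0,4], [0,5], [1,2], [1,3], [1,4], [1,5], [2,3], [2,4], [2,5], [3,4], [3,5], [4,5]
  2-simplices (10): [0,1,2], [0,1,5], [0,2,4], [0,3,4], [0,3,5], [1,2,3], [1,3,4], [1,4,5], [2,3,5], [2,4,5]

Hence C_0 ≅ Z^6, C_1 ≅ Z^15, C_2 ≅ Z^10.

Boundary ∂_1: C_1 → C_0 is given by ∂[p,q] = [q] − [p]. For instance
  ∂[1,5] = [5] − [1].
The 6×15 boundary matrix has rank 5 and Smith normal form diag(1,1,1,1,1).

∂_2: C_2 → C_1 maps a triangle to the signed sum of its edges. For instance
  ∂[2,3,5] = [3,5] − [2,5] + [2,3],
  ∂[1,4,5] = [4,5] − [1,5] + [1,4].
The resulting 15×10 matrix has rank 10, and its Smith normal form has invariant factors (1,1,1,1,1,1,1,1,1,2).

Now H_k = ker ∂_k / im ∂_{k+1}, so:

  H_0: rank C_0 − rank ∂_1 = 6 − 5 = 1, and the invariant factors of ∂_1 are all 1, so H_0 = Z.
  H_1: rank ker ∂_1 − rank ∂_2 = (15 − 5) − 10 = 0, and ∂_2 has invariant factor 2 > 1, so H_1 = Z/2.
  H_2: rank ker ∂_2 − rank ∂_3 = (10 − 10) − 0 = 0, and there is no ∂_3, so H_2 = 0.

H_0 ≅ Z,  H_1 ≅ Z/2,  H_2 = 0.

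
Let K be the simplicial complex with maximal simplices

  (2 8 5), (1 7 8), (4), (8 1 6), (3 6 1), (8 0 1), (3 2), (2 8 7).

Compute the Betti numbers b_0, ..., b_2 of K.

Take the total order 0 < 1 < 2 < 3 < 4 < 5 < 6 < 7 < 8 on the vertex set. Then K (dimension 2) consists of the simplices:

  0-simplices (9): [0], [1], [2], [3], [4], [5], [6], [7], [8]
  1-simplices (14): [0,1], [0,8], [1,3], [1,6], [1,7], [1,8], [2,3], [2,5], [2,7], [2,8], [3,6], [5,8], [6,8], [7,8]
  2-simplices (6): [0,1,8], [1,3,6], [1,6,8], [1,7,8], [2,5,8], [2,7,8]

giving chain groups C_0 ≅ Z^9, C_1 ≅ Z^14, C_2 ≅ Z^6.

Boundary ∂_1: C_1 → C_0 maps an edge to its endpoints' difference, ∂[p,q] = q − p.
As a 9×14 matrix over Z this has rank 7, with invariant factors (1,1,1,1,1,1,1).

Boundary ∂_2: C_2 → C_1 sends each 2-simplex [p,q,r] to [q,r] − [p,r] + [p,q]. For instance
  ∂[2,7,8] = [7,8] − [2,8] + [2,7],
  ∂[1,7,8] = [7,8] − [1,8] + [1,7].
As a 14×6 matrix over Z this has rank 6, with invariant factors (1,1,1,1,1,1).

From H_k ≅ ker(∂_k) / im(∂_{k+1}) we obtain:

  H_0: rank C_0 − rank ∂_1 = 9 − 7 = 2, and the invariant factors of ∂_1 are all 1, so H_0 = Z^2.
  H_1: rank ker ∂_1 − rank ∂_2 = (14 − 7) − 6 = 1, and the invariant factors of ∂_2 are all 1, so H_1 = Z.
  H_2: rank ker ∂_2 − rank ∂_3 = (6 − 6) − 0 = 0, and there is no ∂_3, so H_2 = 0.

As a check, the Euler characteristic is 9 − 14 + 6 = 1, which agrees with 2 − 1 + 0 = 1.

Hence the Betti numbers are b_0 = 2, b_1 = 1, b_2 = 0.

b_0 = 2, b_1 = 1, b_2 = 0.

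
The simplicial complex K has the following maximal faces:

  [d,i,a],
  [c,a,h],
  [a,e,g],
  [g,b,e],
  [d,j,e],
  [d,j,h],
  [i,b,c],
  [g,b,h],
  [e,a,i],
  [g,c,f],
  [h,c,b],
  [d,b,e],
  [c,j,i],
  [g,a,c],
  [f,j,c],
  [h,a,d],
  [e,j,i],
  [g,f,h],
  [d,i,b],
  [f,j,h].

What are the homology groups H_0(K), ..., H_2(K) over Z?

H_0 = Z,  H_1 = Z ⊕ Z_2,  H_2 = 0.

Order the vertices as a < b < c < d < e < f < g < h < i < j. Listing each simplex with vertices in this order, K has dimension 2 with simplices:

  0-simplices (10): a, b, c, d, e, f, g, h, i, j
  1-simplices (30): ac, ad, ae, ag, ah, ai, bc, bd, be, bg, bh, bi, cf, cg, ch, ci, cj, de, dh, di, dj, eg, ei, ej, fg, fh, fj, gh, hj, ij
  2-simplices (20): acg, ach, adh, adi, aeg, aei, bch, bci, bde, bdi, beg, bgh, cfg, cfj, cij, dej, dhj, eij, fgh, fhj

Hence C_0 ≅ Z^10, C_1 ≅ Z^30, C_2 ≅ Z^20.

The boundary map ∂_1: C_1 → C_0 is given by ∂[p,q] = [q] − [p].
The 10×30 boundary matrix has rank 9 and Smith normal form diag(1,1,1,1,1,1,1,1,1).

∂_2: C_2 → C_1 acts by ∂[p,q,r] = [q,r] − [p,r] + [p,q]. For instance
  ∂bde = de − be + bd,
  ∂bgh = gh − bh + bg.
As a 30×20 matrix over Z this has rank 20, with invariant factors (1,1,1,1,1,1,1,1,1,1,1,1,1,1,1,1,1,1,1,2).

Reading off H_k = ker ∂_k / im ∂_{k+1}:

  H_0: rank C_0 − rank ∂_1 = 10 − 9 = 1, and the invariant factors of ∂_1 are all 1, so H_0 ≅ Z.
  H_1: rank ker ∂_1 − rank ∂_2 = (30 − 9) − 20 = 1, and ∂_2 has invariant factor 2 > 1, so H_1 ≅ Z ⊕ Z_2.
  H_2: rank ker ∂_2 − rank ∂_3 = (20 − 20) − 0 = 0, and there is no ∂_3, so H_2 ≅ 0.

As a check, the Euler characteristic is 10 − 30 + 20 = 0, which agrees with 1 − 1 + 0 = 0.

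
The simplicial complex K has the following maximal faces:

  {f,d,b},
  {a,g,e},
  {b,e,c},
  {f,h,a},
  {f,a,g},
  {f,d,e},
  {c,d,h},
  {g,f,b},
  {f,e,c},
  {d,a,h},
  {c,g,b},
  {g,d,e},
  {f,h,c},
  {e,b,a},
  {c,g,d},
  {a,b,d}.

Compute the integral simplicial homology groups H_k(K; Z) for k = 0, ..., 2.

H_0 ≅ Z,  H_1 ≅ Z^2,  H_2 ≅ Z.

Order the vertices as a < b < c < d < e < f < g < h. Listing each simplex with vertices in this order, K has dimension 2 with simplices:

  0-simplices (8): a, b, c, d, e, f, g, h
  1-simplices (24): ab, ad, ae, af, ag, ah, bc, bd, be, bf, bg, cd, ce, cf, cg, ch, de, df, dg, dh, ef, eg, fg, fh
  2-simplices (16): abd, abe, adh, aeg, afg, afh, bce, bcg, bdf, bfg, cdg, cdh, cef, cfh, def, deg

giving chain groups C_0 ≅ Z^8, C_1 ≅ Z^24, C_2 ≅ Z^16.

∂_1: C_1 → C_0 is given by ∂[p,q] = [q] − [p].
The 8×24 boundary matrix has rank 7 and Smith normal form diag(1,1,1,1,1,1,1).

The boundary map ∂_2: C_2 → C_1 acts by ∂[p,q,r] = [q,r] − [p,r] + [p,q]. For instance
  ∂cdg = dg − cg + cd,
  ∂cfh = fh − ch + cf.
The resulting 24×16 matrix has rank 15, and its Smith normal form has invariant factors (1,1,1,1,1,1,1,1,1,1,1,1,1,1,1).

Now H_k = ker ∂_k / im ∂_{k+1}, so:

  H_0: rank C_0 − rank ∂_1 = 8 − 7 = 1, and the invariant factors of ∂_1 are all 1, so H_0 ≅ Z.
  H_1: rank ker ∂_1 − rank ∂_2 = (24 − 7) − 15 = 2, and the invariant factors of ∂_2 are all 1, so H_1 ≅ Z^2.
  H_2: rank ker ∂_2 − rank ∂_3 = (16 − 15) − 0 = 1, and there is no ∂_3, so H_2 ≅ Z.

(K is a triangulation of the torus T^2.)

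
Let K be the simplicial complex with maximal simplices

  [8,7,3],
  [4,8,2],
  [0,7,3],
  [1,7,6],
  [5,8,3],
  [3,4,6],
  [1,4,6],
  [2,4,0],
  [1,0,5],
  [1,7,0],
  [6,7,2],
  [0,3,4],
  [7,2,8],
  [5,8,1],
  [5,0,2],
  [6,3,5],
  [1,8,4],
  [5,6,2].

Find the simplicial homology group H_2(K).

H_2 ≅ Z.

Fix the vertex order 0 < 1 < 2 < 3 < 4 < 5 < 6 < 7 < 8 and write every simplex with vertices in increasing order. Then dim K = 2 and the simplices of K are:

  0-simplices (9): [0], [1], [2], [3], [4], [5], [6], [7], [8]
  1-simplices (27): (27 of them)
  2-simplices (18): [0,1,5], [0,1,7], [0,2,4], [0,2,5], [0,3,4], [0,3,7], [1,4,6], [1,4,8], [1,5,8], [1,6,7], [2,4,8], [2,5,6], [2,6,7], [2,7,8], [3,4,6], [3,5,6], [3,5,8], [3,7,8]

Hence C_0 ≅ Z^9, C_1 ≅ Z^27, C_2 ≅ Z^18.

The boundary map ∂_1: C_1 → C_0 is given by ∂[p,q] = [q] − [p]. For instance
  ∂[4,6] = [6] − [4].
As a 9×27 matrix over Z this has rank 8, with invariant factors (1,1,1,1,1,1,1,1).

The boundary map ∂_2: C_2 → C_1 maps a triangle to the signed sum of its edges. For instance
  ∂[0,2,4] = [2,4] − [0,4] + [0,2],
  ∂[3,5,6] = [5,6] − [3,6] + [3,5].
This gives a 27×18 integer matrix of rank 17; reducing to Smith normal form yields diagonal entries (1,1,1,1,1,1,1,1,1,1,1,1,1,1,1,1,1).

From H_k ≅ ker(∂_k) / im(∂_{k+1}) we obtain:

  H_2: rank ker ∂_2 − rank ∂_3 = (18 − 17) − 0 = 1, and there is no ∂_3, so H_2 ≅ Z.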